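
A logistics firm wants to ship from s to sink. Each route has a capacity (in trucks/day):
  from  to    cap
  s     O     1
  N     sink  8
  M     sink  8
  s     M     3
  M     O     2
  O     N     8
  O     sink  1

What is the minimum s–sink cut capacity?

Max flow = 4 (via 2 augmenting paths).
In the residual at optimum, the set reachable from s is {s}.
Cut edges: s→M (cap 3), s→O (cap 1). Sum = 4.

4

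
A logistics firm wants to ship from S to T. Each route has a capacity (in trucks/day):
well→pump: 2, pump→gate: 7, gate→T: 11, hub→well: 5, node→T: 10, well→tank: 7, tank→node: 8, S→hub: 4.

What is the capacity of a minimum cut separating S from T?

4

Max flow = 4 (via 2 augmenting paths).
In the residual at optimum, the set reachable from S is {S}.
Cut edges: S→hub (cap 4). Sum = 4.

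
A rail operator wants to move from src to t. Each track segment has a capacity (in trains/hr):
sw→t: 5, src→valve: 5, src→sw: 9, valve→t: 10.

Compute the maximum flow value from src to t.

10

Augment src→valve→t: bottleneck 5. Total 5.
Augment src→sw→t: bottleneck 5. Total 10.
No augmenting path remains in the residual graph.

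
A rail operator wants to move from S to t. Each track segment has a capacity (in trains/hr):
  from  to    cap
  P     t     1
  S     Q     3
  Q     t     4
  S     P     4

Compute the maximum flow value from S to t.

Augment S->Q->t: bottleneck 3. Total 3.
Augment S->P->t: bottleneck 1. Total 4.
No augmenting path remains in the residual graph.

4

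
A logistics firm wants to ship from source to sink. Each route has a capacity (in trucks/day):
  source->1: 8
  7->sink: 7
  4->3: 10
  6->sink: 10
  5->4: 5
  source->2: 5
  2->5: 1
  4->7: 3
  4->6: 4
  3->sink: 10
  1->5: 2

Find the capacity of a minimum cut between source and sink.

Max flow = 3 (via 2 augmenting paths).
In the residual at optimum, the set reachable from source is {1, 2, source}.
Cut edges: 1->5 (cap 2), 2->5 (cap 1). Sum = 3.

3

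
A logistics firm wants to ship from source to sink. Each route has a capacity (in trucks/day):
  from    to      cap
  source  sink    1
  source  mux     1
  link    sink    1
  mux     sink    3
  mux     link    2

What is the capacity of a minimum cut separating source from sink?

2

Max flow = 2 (via 2 augmenting paths).
In the residual at optimum, the set reachable from source is {source}.
Cut edges: source->mux (cap 1), source->sink (cap 1). Sum = 2.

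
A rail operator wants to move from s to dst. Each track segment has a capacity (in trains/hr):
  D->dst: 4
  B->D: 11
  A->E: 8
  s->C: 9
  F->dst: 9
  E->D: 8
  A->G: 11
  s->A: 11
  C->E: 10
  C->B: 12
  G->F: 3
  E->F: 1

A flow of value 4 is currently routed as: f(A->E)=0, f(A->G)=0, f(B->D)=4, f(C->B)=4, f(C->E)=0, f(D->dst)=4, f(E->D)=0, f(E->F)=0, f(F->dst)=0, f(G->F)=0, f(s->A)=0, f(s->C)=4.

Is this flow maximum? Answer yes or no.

No

Residual path s->C->E->F->dst has bottleneck 1 > 0.
Pushing 1 along it raises the flow to 5, so the given flow is not maximum.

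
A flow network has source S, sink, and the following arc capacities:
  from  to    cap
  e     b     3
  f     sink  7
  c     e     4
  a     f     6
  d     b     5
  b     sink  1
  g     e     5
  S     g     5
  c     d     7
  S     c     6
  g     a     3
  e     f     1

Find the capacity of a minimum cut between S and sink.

Max flow = 5 (via 3 augmenting paths).
In the residual at optimum, the set reachable from S is {S, b, c, d, e, g}.
Cut edges: g->a (cap 3), e->f (cap 1), b->sink (cap 1). Sum = 5.

5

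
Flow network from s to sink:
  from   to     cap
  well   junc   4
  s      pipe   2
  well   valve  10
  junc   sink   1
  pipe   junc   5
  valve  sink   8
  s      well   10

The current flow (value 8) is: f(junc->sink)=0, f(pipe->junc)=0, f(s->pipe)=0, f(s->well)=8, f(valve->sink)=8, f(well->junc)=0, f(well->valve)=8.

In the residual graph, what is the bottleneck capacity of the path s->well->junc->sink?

Residual capacities along the path: s->well: 2, well->junc: 4, junc->sink: 1.
Minimum is 1.

1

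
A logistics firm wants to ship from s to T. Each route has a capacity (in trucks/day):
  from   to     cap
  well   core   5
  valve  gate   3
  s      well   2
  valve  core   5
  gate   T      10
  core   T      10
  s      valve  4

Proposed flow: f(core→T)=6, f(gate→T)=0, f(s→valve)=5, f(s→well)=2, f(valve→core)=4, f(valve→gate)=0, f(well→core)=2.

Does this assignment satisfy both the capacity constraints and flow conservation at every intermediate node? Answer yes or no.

No

Capacity violated on s→valve: flow 5 > capacity 4.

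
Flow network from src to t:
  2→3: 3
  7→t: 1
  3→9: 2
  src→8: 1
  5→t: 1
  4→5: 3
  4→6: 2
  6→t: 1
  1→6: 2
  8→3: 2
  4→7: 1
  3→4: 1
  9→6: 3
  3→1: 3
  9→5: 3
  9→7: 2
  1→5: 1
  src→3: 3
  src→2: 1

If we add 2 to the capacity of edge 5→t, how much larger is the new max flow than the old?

Original max flow = 3.
After raising cap(5→t), augmenting paths through that edge carry 2 more units.
New max flow = 5. Increase = 2.

2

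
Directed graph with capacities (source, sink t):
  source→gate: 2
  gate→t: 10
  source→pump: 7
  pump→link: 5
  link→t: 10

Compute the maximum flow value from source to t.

7

Augment source→gate→t: bottleneck 2. Total 2.
Augment source→pump→link→t: bottleneck 5. Total 7.
No augmenting path remains in the residual graph.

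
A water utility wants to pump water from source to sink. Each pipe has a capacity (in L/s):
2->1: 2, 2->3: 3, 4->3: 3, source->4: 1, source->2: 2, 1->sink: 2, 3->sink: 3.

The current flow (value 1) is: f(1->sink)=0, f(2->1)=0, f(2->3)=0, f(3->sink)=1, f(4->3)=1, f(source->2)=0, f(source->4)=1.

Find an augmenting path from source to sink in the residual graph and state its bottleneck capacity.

source->2->3->sink, bottleneck 2

Residual along source->2->3->sink: source->2: 2, 2->3: 3, 3->sink: 2.
Bottleneck = min = 2.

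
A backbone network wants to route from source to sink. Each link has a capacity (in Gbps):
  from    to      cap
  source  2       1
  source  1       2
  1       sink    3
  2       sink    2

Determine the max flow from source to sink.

Augment source→2→sink: bottleneck 1. Total 1.
Augment source→1→sink: bottleneck 2. Total 3.
No augmenting path remains in the residual graph.

3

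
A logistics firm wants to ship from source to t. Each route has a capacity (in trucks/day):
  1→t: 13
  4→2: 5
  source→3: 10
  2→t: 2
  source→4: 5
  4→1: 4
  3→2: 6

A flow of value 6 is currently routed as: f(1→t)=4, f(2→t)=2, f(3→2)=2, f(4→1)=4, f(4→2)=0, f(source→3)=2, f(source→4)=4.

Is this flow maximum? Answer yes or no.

Residual reachable from source: {2, 3, 4, source}; t is not reachable.
Saturated cut: 4→1, 2→t with total capacity 6 = current flow value. Flow is maximum.

Yes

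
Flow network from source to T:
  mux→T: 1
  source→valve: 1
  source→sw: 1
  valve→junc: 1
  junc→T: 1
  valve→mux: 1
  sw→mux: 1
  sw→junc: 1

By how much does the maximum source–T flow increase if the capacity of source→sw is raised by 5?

0

Original max flow = 2.
Even with extra capacity on source→sw, another cut of capacity 2 remains binding.
New max flow = 2. Increase = 0.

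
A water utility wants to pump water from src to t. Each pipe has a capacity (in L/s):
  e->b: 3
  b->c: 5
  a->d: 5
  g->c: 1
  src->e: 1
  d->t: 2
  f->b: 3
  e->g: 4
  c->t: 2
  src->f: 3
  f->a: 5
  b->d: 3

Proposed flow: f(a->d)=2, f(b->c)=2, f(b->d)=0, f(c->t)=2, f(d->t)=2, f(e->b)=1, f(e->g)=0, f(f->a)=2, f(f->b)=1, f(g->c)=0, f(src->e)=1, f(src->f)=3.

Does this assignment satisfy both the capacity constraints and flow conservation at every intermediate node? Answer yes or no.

Every edge has 0 ≤ f(e) ≤ cap(e).
At each intermediate node, inflow equals outflow.

Yes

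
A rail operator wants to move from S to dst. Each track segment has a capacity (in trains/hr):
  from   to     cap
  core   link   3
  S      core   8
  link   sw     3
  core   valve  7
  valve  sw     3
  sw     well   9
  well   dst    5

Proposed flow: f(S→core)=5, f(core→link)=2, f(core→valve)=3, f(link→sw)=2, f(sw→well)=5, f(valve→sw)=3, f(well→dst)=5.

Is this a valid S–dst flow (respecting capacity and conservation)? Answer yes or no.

Every edge has 0 ≤ f(e) ≤ cap(e).
At each intermediate node, inflow equals outflow.

Yes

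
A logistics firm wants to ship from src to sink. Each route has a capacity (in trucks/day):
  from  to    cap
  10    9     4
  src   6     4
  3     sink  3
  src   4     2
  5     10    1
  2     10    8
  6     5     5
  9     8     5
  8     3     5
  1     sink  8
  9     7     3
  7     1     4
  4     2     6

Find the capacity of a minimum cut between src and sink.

Max flow = 3 (via 2 augmenting paths).
In the residual at optimum, the set reachable from src is {5, 6, src}.
Cut edges: src→4 (cap 2), 5→10 (cap 1). Sum = 3.

3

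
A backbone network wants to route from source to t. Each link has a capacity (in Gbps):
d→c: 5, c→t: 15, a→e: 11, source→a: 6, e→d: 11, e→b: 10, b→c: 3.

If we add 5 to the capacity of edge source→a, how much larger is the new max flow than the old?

2

Original max flow = 6.
After raising cap(source→a), augmenting paths through that edge carry 2 more units.
New max flow = 8. Increase = 2.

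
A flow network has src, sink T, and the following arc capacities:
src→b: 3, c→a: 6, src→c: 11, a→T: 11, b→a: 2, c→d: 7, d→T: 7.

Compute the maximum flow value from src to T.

Augment src→c→d→T: bottleneck 7. Total 7.
Augment src→c→a→T: bottleneck 4. Total 11.
Augment src→b→a→T: bottleneck 2. Total 13.
No augmenting path remains in the residual graph.

13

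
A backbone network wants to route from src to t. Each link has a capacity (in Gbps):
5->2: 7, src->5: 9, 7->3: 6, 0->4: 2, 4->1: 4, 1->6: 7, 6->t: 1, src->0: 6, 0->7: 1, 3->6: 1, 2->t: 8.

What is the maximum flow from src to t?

Augment src->5->2->t: bottleneck 7. Total 7.
Augment src->0->7->3->6->t: bottleneck 1. Total 8.
No augmenting path remains in the residual graph.

8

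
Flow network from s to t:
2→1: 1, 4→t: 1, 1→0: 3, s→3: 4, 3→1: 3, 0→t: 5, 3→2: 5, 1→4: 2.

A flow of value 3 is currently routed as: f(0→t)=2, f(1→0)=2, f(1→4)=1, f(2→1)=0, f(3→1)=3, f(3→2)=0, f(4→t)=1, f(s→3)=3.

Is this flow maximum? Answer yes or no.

No

Residual path s→3→2→1→0→t has bottleneck 1 > 0.
Pushing 1 along it raises the flow to 4, so the given flow is not maximum.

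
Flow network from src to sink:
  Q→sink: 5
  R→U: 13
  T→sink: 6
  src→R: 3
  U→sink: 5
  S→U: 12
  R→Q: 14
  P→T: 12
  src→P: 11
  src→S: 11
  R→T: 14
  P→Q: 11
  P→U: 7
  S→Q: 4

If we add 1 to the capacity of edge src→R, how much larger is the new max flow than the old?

0

Original max flow = 16.
Edge src→R does not cross the min cut (source side {P, Q, R, S, T, U, src}), so extra capacity there cannot help.
New max flow = 16. Increase = 0.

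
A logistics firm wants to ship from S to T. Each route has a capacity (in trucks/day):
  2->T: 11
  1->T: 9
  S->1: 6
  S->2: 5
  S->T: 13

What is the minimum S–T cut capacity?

24

Max flow = 24 (via 3 augmenting paths).
In the residual at optimum, the set reachable from S is {S}.
Cut edges: S->1 (cap 6), S->2 (cap 5), S->T (cap 13). Sum = 24.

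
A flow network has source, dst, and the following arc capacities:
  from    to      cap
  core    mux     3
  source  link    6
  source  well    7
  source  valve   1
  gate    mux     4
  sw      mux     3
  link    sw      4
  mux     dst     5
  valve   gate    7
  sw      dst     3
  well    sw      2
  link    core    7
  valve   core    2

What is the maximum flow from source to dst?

Augment source→link→sw→dst: bottleneck 3. Total 3.
Augment source→link→core→mux→dst: bottleneck 3. Total 6.
Augment source→well→sw→mux→dst: bottleneck 2. Total 8.
No augmenting path remains in the residual graph.

8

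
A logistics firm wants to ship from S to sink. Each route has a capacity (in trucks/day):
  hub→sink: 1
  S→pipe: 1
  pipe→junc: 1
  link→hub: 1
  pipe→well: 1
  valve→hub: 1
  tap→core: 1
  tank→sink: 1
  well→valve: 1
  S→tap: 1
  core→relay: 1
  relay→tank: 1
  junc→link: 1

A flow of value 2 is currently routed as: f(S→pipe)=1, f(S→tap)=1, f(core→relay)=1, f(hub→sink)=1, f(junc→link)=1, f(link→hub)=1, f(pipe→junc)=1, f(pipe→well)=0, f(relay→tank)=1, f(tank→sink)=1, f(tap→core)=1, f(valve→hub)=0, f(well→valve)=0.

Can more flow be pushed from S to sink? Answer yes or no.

Residual reachable from S: {S}; sink is not reachable.
Saturated cut: S→pipe, S→tap with total capacity 2 = current flow value. Flow is maximum.

No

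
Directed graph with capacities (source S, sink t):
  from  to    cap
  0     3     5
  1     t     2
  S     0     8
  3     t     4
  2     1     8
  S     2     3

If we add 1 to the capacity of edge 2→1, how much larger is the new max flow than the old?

Original max flow = 6.
Edge 2→1 does not cross the min cut (source side {0, 1, 2, 3, S}), so extra capacity there cannot help.
New max flow = 6. Increase = 0.

0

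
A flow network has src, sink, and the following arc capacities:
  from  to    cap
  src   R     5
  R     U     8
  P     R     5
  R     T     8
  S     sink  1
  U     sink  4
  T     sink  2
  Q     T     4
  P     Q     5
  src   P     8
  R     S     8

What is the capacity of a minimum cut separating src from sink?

Max flow = 7 (via 4 augmenting paths).
In the residual at optimum, the set reachable from src is {P, Q, R, S, T, U, src}.
Cut edges: T->sink (cap 2), U->sink (cap 4), S->sink (cap 1). Sum = 7.

7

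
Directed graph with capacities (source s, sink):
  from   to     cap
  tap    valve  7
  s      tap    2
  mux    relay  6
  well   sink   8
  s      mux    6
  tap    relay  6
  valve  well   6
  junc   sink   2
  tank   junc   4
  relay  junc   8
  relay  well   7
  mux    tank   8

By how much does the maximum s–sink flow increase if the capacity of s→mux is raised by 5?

Original max flow = 8.
After raising cap(s→mux), augmenting paths through that edge carry 2 more units.
New max flow = 10. Increase = 2.

2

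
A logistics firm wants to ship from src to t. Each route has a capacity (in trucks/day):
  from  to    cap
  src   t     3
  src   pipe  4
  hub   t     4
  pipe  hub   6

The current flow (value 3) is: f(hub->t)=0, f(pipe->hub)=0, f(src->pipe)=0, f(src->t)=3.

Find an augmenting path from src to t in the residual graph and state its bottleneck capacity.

Residual along src->pipe->hub->t: src->pipe: 4, pipe->hub: 6, hub->t: 4.
Bottleneck = min = 4.

src->pipe->hub->t, bottleneck 4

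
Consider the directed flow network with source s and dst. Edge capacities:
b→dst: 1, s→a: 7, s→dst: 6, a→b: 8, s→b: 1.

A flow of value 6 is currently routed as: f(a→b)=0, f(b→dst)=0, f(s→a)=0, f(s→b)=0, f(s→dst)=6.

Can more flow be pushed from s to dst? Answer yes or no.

Residual path s→b→dst has bottleneck 1 > 0.
Pushing 1 along it raises the flow to 7, so the given flow is not maximum.

Yes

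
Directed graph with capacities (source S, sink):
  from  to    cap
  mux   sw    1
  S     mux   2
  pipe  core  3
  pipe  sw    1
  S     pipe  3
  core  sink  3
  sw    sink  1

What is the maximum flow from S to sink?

4

Augment S→mux→sw→sink: bottleneck 1. Total 1.
Augment S→pipe→core→sink: bottleneck 3. Total 4.
No augmenting path remains in the residual graph.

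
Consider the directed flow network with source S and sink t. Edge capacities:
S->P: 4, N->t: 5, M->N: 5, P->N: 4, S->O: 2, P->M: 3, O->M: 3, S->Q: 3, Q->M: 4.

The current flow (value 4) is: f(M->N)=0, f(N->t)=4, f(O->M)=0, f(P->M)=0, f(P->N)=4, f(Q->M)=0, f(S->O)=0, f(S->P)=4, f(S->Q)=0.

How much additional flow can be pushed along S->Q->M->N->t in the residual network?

Residual capacities along the path: S->Q: 3, Q->M: 4, M->N: 5, N->t: 1.
Minimum is 1.

1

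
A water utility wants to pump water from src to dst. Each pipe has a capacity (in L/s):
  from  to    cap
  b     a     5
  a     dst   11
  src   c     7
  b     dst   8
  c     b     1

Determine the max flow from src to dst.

Augment src→c→b→dst: bottleneck 1. Total 1.
No augmenting path remains in the residual graph.

1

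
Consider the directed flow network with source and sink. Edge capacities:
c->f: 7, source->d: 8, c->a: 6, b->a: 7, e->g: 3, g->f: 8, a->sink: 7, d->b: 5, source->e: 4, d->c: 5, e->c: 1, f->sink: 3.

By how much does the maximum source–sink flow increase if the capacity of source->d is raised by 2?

0

Original max flow = 10.
Edge source->d does not cross the min cut (source side {a, b, c, d, e, f, g, source}), so extra capacity there cannot help.
New max flow = 10. Increase = 0.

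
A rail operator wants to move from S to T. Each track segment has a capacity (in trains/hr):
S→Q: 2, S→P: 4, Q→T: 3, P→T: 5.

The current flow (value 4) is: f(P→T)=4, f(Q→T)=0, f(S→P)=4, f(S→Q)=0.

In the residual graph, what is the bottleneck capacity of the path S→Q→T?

Residual capacities along the path: S→Q: 2, Q→T: 3.
Minimum is 2.

2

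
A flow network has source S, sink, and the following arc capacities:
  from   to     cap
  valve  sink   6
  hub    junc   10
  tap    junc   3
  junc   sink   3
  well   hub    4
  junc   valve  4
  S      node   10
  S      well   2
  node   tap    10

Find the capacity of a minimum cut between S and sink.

5

Max flow = 5 (via 2 augmenting paths).
In the residual at optimum, the set reachable from S is {S, node, tap}.
Cut edges: S->well (cap 2), tap->junc (cap 3). Sum = 5.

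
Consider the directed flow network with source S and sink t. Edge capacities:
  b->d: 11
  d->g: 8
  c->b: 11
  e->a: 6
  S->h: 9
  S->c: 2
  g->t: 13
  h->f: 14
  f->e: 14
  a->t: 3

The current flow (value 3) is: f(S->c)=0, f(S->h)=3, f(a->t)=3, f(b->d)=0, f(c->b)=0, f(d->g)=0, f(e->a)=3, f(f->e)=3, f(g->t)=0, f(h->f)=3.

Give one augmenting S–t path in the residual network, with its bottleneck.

S->c->b->d->g->t, bottleneck 2

Residual along S->c->b->d->g->t: S->c: 2, c->b: 11, b->d: 11, d->g: 8, g->t: 13.
Bottleneck = min = 2.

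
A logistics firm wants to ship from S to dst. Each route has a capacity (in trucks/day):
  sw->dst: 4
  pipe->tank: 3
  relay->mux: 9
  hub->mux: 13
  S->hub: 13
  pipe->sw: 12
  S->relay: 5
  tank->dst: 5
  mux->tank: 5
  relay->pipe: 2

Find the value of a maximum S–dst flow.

7

Augment S->hub->mux->tank->dst: bottleneck 5. Total 5.
Augment S->relay->pipe->sw->dst: bottleneck 2. Total 7.
No augmenting path remains in the residual graph.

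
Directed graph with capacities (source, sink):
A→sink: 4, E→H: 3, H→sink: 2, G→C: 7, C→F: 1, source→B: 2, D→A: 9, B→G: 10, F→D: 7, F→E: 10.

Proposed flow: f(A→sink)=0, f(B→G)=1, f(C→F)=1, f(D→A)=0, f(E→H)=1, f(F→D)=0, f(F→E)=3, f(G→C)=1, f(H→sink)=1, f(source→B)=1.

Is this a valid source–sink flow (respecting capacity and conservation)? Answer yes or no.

Conservation fails at E: inflow 3 ≠ outflow 1.

No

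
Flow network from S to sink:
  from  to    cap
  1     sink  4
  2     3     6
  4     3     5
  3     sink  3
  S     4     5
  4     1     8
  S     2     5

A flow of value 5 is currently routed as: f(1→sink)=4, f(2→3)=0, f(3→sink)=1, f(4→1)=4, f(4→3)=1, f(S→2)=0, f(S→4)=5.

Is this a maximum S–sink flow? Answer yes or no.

No

Residual path S→2→3→sink has bottleneck 2 > 0.
Pushing 2 along it raises the flow to 7, so the given flow is not maximum.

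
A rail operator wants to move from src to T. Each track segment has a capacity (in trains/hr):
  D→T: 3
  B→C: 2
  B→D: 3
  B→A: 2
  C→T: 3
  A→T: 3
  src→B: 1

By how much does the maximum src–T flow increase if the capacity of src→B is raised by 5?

Original max flow = 1.
After raising cap(src→B), augmenting paths through that edge carry 5 more units.
New max flow = 6. Increase = 5.

5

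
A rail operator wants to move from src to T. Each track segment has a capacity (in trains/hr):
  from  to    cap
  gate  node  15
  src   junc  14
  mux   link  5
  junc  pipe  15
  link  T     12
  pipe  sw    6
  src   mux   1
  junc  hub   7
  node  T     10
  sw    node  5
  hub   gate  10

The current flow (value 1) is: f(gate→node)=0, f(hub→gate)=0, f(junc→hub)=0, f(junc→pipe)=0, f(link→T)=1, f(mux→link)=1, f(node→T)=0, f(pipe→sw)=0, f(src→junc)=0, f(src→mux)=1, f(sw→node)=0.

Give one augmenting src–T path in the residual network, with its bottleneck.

src→junc→pipe→sw→node→T, bottleneck 5

Residual along src→junc→pipe→sw→node→T: src→junc: 14, junc→pipe: 15, pipe→sw: 6, sw→node: 5, node→T: 10.
Bottleneck = min = 5.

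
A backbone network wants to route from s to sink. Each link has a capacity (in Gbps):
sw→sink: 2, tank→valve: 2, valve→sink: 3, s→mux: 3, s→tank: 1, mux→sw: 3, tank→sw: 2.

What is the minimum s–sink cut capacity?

Max flow = 3 (via 2 augmenting paths).
In the residual at optimum, the set reachable from s is {mux, s, sw}.
Cut edges: s→tank (cap 1), sw→sink (cap 2). Sum = 3.

3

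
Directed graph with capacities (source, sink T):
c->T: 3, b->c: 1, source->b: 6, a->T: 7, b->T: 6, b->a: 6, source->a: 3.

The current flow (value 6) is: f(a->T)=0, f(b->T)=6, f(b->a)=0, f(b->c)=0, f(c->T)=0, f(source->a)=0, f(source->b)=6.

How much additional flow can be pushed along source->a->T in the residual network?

3

Residual capacities along the path: source->a: 3, a->T: 7.
Minimum is 3.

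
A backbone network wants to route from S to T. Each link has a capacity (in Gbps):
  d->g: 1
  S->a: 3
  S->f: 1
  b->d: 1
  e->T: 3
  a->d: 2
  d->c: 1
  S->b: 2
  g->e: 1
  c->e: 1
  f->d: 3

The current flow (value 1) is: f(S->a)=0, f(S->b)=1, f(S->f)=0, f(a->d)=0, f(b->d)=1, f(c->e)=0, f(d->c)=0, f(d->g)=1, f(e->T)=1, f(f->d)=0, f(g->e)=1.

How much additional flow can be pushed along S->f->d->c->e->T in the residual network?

Residual capacities along the path: S->f: 1, f->d: 3, d->c: 1, c->e: 1, e->T: 2.
Minimum is 1.

1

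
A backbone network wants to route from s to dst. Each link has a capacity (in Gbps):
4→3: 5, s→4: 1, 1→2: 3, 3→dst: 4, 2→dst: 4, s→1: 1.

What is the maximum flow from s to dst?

2

Augment s→1→2→dst: bottleneck 1. Total 1.
Augment s→4→3→dst: bottleneck 1. Total 2.
No augmenting path remains in the residual graph.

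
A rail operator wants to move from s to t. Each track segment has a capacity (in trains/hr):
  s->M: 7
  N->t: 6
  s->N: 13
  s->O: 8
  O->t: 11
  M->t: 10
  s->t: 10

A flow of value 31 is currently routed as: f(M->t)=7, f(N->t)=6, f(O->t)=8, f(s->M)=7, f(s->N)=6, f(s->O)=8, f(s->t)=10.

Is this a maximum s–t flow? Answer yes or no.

Yes

Residual reachable from s: {N, s}; t is not reachable.
Saturated cut: s->O, s->M, s->t, N->t with total capacity 31 = current flow value. Flow is maximum.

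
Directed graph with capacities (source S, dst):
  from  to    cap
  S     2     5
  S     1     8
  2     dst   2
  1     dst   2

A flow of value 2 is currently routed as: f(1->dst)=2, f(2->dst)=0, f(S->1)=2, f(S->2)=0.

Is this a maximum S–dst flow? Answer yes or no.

Residual path S->2->dst has bottleneck 2 > 0.
Pushing 2 along it raises the flow to 4, so the given flow is not maximum.

No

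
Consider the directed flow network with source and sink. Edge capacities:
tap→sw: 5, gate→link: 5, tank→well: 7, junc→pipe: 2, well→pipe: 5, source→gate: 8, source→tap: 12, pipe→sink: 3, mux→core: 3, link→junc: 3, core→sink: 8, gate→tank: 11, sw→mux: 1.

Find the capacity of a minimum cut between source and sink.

Max flow = 4 (via 3 augmenting paths).
In the residual at optimum, the set reachable from source is {gate, junc, link, pipe, source, sw, tank, tap, well}.
Cut edges: sw→mux (cap 1), pipe→sink (cap 3). Sum = 4.

4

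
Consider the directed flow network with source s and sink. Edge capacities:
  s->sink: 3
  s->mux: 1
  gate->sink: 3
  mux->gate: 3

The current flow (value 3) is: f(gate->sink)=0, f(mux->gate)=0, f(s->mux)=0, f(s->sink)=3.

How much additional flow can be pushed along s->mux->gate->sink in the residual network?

1

Residual capacities along the path: s->mux: 1, mux->gate: 3, gate->sink: 3.
Minimum is 1.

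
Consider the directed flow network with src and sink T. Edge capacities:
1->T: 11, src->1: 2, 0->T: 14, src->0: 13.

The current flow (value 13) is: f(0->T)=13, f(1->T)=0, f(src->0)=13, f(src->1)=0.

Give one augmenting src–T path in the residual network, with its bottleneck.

Residual along src->1->T: src->1: 2, 1->T: 11.
Bottleneck = min = 2.

src->1->T, bottleneck 2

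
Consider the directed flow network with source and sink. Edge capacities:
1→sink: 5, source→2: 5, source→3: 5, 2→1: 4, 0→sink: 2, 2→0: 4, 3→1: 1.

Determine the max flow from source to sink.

Augment source→2→0→sink: bottleneck 2. Total 2.
Augment source→2→1→sink: bottleneck 3. Total 5.
Augment source→3→1→sink: bottleneck 1. Total 6.
No augmenting path remains in the residual graph.

6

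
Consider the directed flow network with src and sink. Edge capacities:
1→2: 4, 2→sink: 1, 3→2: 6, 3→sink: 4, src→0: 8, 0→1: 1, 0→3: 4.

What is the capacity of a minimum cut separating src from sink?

5

Max flow = 5 (via 2 augmenting paths).
In the residual at optimum, the set reachable from src is {0, src}.
Cut edges: 0→1 (cap 1), 0→3 (cap 4). Sum = 5.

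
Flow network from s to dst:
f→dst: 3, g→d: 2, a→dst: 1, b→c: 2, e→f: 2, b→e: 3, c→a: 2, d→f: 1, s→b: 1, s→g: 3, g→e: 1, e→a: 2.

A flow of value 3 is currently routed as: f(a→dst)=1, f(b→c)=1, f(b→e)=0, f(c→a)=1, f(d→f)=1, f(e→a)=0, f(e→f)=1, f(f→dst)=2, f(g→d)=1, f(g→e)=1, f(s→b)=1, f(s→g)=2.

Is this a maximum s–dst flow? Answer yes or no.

Yes

Residual reachable from s: {d, g, s}; dst is not reachable.
Saturated cut: s→b, g→e, d→f with total capacity 3 = current flow value. Flow is maximum.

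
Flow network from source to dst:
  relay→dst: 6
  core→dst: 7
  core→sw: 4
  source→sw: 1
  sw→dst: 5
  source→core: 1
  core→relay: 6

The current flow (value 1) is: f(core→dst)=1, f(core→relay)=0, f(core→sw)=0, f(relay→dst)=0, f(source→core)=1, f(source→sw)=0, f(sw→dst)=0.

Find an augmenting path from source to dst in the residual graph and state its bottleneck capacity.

Residual along source→sw→dst: source→sw: 1, sw→dst: 5.
Bottleneck = min = 1.

source→sw→dst, bottleneck 1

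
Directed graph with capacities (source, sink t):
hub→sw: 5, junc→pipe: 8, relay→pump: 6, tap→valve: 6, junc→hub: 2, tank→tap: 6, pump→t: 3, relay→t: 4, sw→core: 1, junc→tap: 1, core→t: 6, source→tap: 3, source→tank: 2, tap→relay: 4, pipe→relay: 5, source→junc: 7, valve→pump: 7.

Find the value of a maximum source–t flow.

8

Augment source→tap→relay→t: bottleneck 3. Total 3.
Augment source→tank→tap→relay→t: bottleneck 1. Total 4.
Augment source→tank→tap→valve→pump→t: bottleneck 1. Total 5.
Augment source→junc→tap→valve→pump→t: bottleneck 1. Total 6.
Augment source→junc→hub→sw→core→t: bottleneck 1. Total 7.
Augment source→junc→pipe→relay→pump→t: bottleneck 1. Total 8.
No augmenting path remains in the residual graph.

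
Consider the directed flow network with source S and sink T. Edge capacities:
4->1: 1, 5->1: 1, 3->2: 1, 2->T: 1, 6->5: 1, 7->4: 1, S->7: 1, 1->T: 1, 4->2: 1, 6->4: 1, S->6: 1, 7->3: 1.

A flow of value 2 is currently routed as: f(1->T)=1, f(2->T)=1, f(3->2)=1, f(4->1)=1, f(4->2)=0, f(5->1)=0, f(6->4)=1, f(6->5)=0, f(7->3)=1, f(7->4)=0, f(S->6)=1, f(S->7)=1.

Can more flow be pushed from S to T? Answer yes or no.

No

Residual reachable from S: {S}; T is not reachable.
Saturated cut: S->7, S->6 with total capacity 2 = current flow value. Flow is maximum.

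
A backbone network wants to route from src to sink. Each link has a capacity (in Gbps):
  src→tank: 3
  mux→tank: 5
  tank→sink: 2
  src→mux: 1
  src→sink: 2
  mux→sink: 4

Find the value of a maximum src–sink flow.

Augment src→sink: bottleneck 2. Total 2.
Augment src→mux→sink: bottleneck 1. Total 3.
Augment src→tank→sink: bottleneck 2. Total 5.
No augmenting path remains in the residual graph.

5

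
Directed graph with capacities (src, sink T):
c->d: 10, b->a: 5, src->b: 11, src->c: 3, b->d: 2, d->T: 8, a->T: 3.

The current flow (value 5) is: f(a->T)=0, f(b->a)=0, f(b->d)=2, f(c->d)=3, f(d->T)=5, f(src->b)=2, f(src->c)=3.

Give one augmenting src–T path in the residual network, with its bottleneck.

Residual along src->b->a->T: src->b: 9, b->a: 5, a->T: 3.
Bottleneck = min = 3.

src->b->a->T, bottleneck 3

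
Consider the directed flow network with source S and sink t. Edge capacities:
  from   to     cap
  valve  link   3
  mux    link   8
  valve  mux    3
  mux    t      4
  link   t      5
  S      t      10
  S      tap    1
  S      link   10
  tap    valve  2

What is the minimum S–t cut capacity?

Max flow = 16 (via 3 augmenting paths).
In the residual at optimum, the set reachable from S is {S, link}.
Cut edges: S→tap (cap 1), S→t (cap 10), link→t (cap 5). Sum = 16.

16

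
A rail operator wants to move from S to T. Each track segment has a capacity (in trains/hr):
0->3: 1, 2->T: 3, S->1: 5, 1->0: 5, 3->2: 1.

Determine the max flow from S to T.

1

Augment S->1->0->3->2->T: bottleneck 1. Total 1.
No augmenting path remains in the residual graph.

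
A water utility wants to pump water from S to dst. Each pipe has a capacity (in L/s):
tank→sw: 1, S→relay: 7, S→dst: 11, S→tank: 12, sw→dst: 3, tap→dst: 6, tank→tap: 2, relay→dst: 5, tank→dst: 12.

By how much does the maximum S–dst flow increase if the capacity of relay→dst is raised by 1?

1

Original max flow = 28.
After raising cap(relay→dst), augmenting paths through that edge carry 1 more unit.
New max flow = 29. Increase = 1.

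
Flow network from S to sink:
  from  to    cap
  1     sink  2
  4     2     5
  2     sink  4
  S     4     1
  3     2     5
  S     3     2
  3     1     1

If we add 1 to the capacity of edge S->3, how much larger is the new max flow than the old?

1

Original max flow = 3.
After raising cap(S->3), augmenting paths through that edge carry 1 more unit.
New max flow = 4. Increase = 1.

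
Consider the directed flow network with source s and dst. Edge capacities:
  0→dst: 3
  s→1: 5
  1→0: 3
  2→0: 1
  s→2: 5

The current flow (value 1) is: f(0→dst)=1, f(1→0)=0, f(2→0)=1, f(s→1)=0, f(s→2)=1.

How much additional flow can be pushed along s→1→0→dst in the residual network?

Residual capacities along the path: s→1: 5, 1→0: 3, 0→dst: 2.
Minimum is 2.

2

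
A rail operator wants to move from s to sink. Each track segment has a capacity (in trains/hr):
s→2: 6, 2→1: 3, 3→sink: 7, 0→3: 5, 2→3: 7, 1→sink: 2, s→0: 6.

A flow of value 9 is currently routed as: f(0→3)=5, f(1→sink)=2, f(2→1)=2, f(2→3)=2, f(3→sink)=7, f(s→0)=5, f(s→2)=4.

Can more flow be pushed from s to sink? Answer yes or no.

Residual reachable from s: {0, 1, 2, 3, s}; sink is not reachable.
Saturated cut: 3→sink, 1→sink with total capacity 9 = current flow value. Flow is maximum.

No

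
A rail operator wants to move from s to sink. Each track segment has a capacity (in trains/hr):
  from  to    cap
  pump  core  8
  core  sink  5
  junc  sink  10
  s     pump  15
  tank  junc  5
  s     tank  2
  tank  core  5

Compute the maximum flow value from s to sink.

Augment s->pump->core->sink: bottleneck 5. Total 5.
Augment s->tank->junc->sink: bottleneck 2. Total 7.
No augmenting path remains in the residual graph.

7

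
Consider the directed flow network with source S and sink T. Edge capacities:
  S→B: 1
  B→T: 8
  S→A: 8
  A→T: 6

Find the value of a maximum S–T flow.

Augment S→B→T: bottleneck 1. Total 1.
Augment S→A→T: bottleneck 6. Total 7.
No augmenting path remains in the residual graph.

7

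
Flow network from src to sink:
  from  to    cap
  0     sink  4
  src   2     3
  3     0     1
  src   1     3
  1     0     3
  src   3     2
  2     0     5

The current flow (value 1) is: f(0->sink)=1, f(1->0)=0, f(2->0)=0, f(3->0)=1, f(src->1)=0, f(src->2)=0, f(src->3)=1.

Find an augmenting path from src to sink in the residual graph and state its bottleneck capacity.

src->1->0->sink, bottleneck 3

Residual along src->1->0->sink: src->1: 3, 1->0: 3, 0->sink: 3.
Bottleneck = min = 3.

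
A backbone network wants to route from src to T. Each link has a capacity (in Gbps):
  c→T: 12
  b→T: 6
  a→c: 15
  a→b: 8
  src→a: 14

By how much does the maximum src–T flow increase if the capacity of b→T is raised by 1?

0

Original max flow = 14.
Edge b→T does not cross the min cut (source side {src}), so extra capacity there cannot help.
New max flow = 14. Increase = 0.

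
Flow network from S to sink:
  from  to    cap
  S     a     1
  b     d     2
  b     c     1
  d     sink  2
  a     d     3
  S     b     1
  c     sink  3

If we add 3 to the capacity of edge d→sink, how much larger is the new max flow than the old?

0

Original max flow = 2.
Edge d→sink does not cross the min cut (source side {S}), so extra capacity there cannot help.
New max flow = 2. Increase = 0.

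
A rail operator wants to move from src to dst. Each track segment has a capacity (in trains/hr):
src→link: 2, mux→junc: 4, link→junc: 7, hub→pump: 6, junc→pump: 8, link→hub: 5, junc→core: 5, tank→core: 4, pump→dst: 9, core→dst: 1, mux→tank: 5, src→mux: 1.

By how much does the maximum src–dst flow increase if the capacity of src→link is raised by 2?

2

Original max flow = 3.
After raising cap(src→link), augmenting paths through that edge carry 2 more units.
New max flow = 5. Increase = 2.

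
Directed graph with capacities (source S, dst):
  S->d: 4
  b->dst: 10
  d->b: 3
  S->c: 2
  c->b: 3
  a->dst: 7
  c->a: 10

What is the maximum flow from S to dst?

5

Augment S->c->a->dst: bottleneck 2. Total 2.
Augment S->d->b->dst: bottleneck 3. Total 5.
No augmenting path remains in the residual graph.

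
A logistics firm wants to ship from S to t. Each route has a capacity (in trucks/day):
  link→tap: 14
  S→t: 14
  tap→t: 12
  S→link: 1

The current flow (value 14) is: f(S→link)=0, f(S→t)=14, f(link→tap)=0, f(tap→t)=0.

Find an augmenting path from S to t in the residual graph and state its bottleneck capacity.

Residual along S→link→tap→t: S→link: 1, link→tap: 14, tap→t: 12.
Bottleneck = min = 1.

S→link→tap→t, bottleneck 1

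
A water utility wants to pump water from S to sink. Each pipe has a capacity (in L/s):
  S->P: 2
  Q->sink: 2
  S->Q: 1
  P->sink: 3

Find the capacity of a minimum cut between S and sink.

3

Max flow = 3 (via 2 augmenting paths).
In the residual at optimum, the set reachable from S is {S}.
Cut edges: S->Q (cap 1), S->P (cap 2). Sum = 3.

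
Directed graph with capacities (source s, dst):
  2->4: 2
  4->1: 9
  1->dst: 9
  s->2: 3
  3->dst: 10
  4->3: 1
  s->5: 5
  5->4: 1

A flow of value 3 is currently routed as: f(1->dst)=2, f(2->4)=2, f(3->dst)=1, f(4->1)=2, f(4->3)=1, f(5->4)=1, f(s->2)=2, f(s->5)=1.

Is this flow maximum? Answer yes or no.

Yes

Residual reachable from s: {2, 5, s}; dst is not reachable.
Saturated cut: 2->4, 5->4 with total capacity 3 = current flow value. Flow is maximum.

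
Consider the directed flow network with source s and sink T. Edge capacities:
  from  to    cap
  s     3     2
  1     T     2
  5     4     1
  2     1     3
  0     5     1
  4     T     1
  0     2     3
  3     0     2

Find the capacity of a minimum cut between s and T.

2

Max flow = 2 (via 1 augmenting path).
In the residual at optimum, the set reachable from s is {s}.
Cut edges: s→3 (cap 2). Sum = 2.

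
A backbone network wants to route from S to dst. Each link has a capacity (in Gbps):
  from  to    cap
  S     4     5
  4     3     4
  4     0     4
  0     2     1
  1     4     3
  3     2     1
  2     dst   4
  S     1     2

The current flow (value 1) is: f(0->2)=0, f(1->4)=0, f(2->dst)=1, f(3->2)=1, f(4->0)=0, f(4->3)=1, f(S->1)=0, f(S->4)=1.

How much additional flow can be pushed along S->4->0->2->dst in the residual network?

1

Residual capacities along the path: S->4: 4, 4->0: 4, 0->2: 1, 2->dst: 3.
Minimum is 1.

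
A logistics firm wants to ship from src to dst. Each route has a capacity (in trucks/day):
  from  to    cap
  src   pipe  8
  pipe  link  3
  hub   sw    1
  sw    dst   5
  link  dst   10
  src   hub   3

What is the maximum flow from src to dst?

4

Augment src→hub→sw→dst: bottleneck 1. Total 1.
Augment src→pipe→link→dst: bottleneck 3. Total 4.
No augmenting path remains in the residual graph.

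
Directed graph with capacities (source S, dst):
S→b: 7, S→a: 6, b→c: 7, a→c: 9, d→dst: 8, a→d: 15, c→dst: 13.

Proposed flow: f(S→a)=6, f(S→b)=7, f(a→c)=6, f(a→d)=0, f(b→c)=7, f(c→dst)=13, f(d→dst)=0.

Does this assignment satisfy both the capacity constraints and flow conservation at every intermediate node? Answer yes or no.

Yes

Every edge has 0 ≤ f(e) ≤ cap(e).
At each intermediate node, inflow equals outflow.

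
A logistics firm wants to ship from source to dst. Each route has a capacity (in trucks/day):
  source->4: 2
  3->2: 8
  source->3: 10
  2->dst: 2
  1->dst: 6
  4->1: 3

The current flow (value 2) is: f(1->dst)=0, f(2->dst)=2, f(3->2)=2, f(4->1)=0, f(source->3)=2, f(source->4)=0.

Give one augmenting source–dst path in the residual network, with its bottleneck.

source->4->1->dst, bottleneck 2

Residual along source->4->1->dst: source->4: 2, 4->1: 3, 1->dst: 6.
Bottleneck = min = 2.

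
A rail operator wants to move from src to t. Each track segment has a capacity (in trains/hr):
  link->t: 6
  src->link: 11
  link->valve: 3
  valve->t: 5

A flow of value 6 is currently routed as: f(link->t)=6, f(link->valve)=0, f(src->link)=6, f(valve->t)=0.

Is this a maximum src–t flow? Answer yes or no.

Residual path src->link->valve->t has bottleneck 3 > 0.
Pushing 3 along it raises the flow to 9, so the given flow is not maximum.

No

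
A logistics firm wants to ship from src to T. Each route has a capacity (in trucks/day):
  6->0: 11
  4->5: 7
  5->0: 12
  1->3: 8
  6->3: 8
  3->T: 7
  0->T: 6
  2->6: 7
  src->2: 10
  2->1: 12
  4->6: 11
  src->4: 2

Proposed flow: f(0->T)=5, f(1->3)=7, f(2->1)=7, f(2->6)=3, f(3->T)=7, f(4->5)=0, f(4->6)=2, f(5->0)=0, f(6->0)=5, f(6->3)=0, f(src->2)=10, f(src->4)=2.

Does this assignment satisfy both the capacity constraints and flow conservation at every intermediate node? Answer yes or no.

Yes

Every edge has 0 ≤ f(e) ≤ cap(e).
At each intermediate node, inflow equals outflow.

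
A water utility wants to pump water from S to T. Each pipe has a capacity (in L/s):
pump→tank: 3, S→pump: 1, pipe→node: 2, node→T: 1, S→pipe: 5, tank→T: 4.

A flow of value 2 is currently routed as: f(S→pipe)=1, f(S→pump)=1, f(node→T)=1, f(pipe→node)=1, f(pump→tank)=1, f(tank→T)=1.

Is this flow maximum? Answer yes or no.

Residual reachable from S: {S, node, pipe}; T is not reachable.
Saturated cut: S→pump, node→T with total capacity 2 = current flow value. Flow is maximum.

Yes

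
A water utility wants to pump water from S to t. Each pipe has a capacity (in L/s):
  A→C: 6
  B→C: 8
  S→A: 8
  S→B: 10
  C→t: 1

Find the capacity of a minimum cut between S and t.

1

Max flow = 1 (via 1 augmenting path).
In the residual at optimum, the set reachable from S is {A, B, C, S}.
Cut edges: C→t (cap 1). Sum = 1.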